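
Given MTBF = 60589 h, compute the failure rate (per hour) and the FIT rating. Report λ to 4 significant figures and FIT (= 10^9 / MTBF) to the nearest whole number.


Formula: λ = 1 / MTBF; FIT = λ × 1e9 = 1e9 / MTBF
λ = 1 / 60589 ≈ 1.650e-05 failures/hour
FIT = 1e9 / 60589 ≈ 16505 failures per 1e9 hours (nearest whole number)

λ = 1.650e-05 /h, FIT = 16505


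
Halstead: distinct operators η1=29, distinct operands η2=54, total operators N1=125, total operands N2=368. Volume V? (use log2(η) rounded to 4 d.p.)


Formula: V = N * log2(η), where N = N1 + N2 and η = η1 + η2
η = 29 + 54 = 83
N = 125 + 368 = 493
log2(83) ≈ 6.3750
V = 493 * 6.3750 = 3142.88

3142.88


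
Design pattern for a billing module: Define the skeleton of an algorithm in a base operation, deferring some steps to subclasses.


This matches the Template Method pattern

Template Method


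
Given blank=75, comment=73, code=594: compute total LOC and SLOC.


Total LOC = blank + comment + code
Total LOC = 75 + 73 + 594 = 742
SLOC (source only) = code = 594

Total LOC: 742, SLOC: 594


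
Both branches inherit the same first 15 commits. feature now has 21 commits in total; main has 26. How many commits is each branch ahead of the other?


Common ancestor: commit #15
feature commits after divergence: 21 - 15 = 6
main commits after divergence: 26 - 15 = 11
feature is 6 commits ahead of main
main is 11 commits ahead of feature

feature ahead: 6, main ahead: 11


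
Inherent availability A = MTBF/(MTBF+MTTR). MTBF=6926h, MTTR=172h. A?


Availability = MTBF / (MTBF + MTTR)
Availability = 6926 / (6926 + 172)
Availability = 6926 / 7098
Availability = 97.5768%

97.5768%


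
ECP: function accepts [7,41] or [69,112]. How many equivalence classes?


Valid ranges: [7,41] and [69,112]
Class 1: x < 7 — invalid
Class 2: 7 ≤ x ≤ 41 — valid
Class 3: 41 < x < 69 — invalid (gap between ranges)
Class 4: 69 ≤ x ≤ 112 — valid
Class 5: x > 112 — invalid
Total equivalence classes: 5

5 equivalence classes


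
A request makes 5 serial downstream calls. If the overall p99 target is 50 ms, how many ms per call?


Formula: per_stage = total_budget / stages
per_stage = 50 / 5
per_stage = 10.0 ms

10.0 ms


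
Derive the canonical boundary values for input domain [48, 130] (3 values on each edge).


Range: [48, 130]
Boundaries: just below min, min, min+1, max-1, max, just above max
Values: [47, 48, 49, 129, 130, 131]

[47, 48, 49, 129, 130, 131]


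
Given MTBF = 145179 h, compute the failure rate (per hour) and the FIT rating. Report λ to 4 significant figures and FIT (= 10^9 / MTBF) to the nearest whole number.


Formula: λ = 1 / MTBF; FIT = λ × 1e9 = 1e9 / MTBF
λ = 1 / 145179 ≈ 6.888e-06 failures/hour
FIT = 1e9 / 145179 ≈ 6888 failures per 1e9 hours (nearest whole number)

λ = 6.888e-06 /h, FIT = 6888


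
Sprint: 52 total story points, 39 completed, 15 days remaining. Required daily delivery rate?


Formula: Required rate = Remaining points / Days left
Remaining = 52 - 39 = 13 points
Required rate = 13 / 15 = 0.87 points/day

0.87 points/day


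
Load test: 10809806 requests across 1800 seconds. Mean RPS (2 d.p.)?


Formula: throughput = requests / seconds
throughput = 10809806 / 1800
throughput = 6005.45 requests/second

6005.45 requests/second


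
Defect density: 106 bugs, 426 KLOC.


Defect density = defects / KLOC
Defect density = 106 / 426
Defect density = 0.249 defects/KLOC

0.249 defects/KLOC


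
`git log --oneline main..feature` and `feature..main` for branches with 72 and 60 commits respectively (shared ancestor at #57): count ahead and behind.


Common ancestor: commit #57
feature commits after divergence: 72 - 57 = 15
main commits after divergence: 60 - 57 = 3
feature is 15 commits ahead of main
main is 3 commits ahead of feature

feature ahead: 15, main ahead: 3


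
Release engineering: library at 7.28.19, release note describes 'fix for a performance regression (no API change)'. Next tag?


Current: 7.28.19
Change category: 'fix for a performance regression (no API change)' → patch bump
SemVer rule: patch bump → increment PATCH (MAJOR and MINOR unchanged)
New: 7.28.20

7.28.20


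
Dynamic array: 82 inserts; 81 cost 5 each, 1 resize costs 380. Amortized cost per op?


Formula: Amortized cost = Total cost / Operations
Total cost = (81 * 5) + (1 * 380)
Total cost = 405 + 380 = 785
Amortized = 785 / 82 = 9.5732

9.5732


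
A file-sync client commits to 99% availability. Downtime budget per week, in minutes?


Formula: allowed downtime = period * (100 - SLA) / 100
Period (week) = 10080 minutes
Unavailability fraction = (100 - 99.0) / 100
Allowed downtime = 10080 * (100 - 99.0) / 100
Allowed downtime = 100.8 minutes

100.8 minutes


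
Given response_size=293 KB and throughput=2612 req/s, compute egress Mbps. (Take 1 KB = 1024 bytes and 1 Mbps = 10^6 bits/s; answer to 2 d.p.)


Formula: Mbps = payload_bytes * RPS * 8 / 1e6
Payload per request = 293 KB = 293 * 1024 = 300032 bytes
Total bytes/sec = 300032 * 2612 = 783683584
Total bits/sec = 783683584 * 8 = 6269468672
Mbps = 6269468672 / 1e6 = 6269.47

6269.47 Mbps


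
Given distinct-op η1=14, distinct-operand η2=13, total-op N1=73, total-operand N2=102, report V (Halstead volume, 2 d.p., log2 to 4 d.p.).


Formula: V = N * log2(η), where N = N1 + N2 and η = η1 + η2
η = 14 + 13 = 27
N = 73 + 102 = 175
log2(27) ≈ 4.7549
V = 175 * 4.7549 = 832.11

832.11


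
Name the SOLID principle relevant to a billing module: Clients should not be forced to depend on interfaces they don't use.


This describes the Interface Segregation Principle (ISP)

Interface Segregation Principle (ISP)


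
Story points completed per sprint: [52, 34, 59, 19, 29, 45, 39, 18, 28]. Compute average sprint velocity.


Formula: Avg velocity = Total points / Number of sprints
Points: [52, 34, 59, 19, 29, 45, 39, 18, 28]
Sum = 52 + 34 + 59 + 19 + 29 + 45 + 39 + 18 + 28 = 323
Avg velocity = 323 / 9 = 35.89 points/sprint

35.89 points/sprint


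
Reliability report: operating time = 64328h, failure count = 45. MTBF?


Formula: MTBF = Total operating time / Number of failures
MTBF = 64328 / 45
MTBF = 1429.51 hours

1429.51 hours


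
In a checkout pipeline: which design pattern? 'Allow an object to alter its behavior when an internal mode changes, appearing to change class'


This matches the State pattern

State


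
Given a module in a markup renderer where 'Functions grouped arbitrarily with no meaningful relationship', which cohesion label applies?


Reasoning: Worst: random grouping
Type: Coincidental cohesion

Coincidental cohesion


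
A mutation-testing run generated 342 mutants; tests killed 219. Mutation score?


Mutation score = killed / total * 100
Mutation score = 219 / 342 * 100
Mutation score = 64.04%

64.04%


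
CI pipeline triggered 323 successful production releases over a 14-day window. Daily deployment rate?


Formula: deployments per day = releases / days
= 323 / 14
= 23.071 deploys/day
(equivalently, 161.5 deploys/week)

23.071 deploys/day


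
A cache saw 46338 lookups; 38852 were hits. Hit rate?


Formula: hit rate = hits / (hits + misses) * 100
hit rate = 38852 / (38852 + 7486) * 100
hit rate = 38852 / 46338 * 100
hit rate = 83.84%

83.84%


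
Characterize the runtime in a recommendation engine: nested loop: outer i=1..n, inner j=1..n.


Reasoning: n iterations times n iterations
Complexity: O(n^2)

O(n^2)


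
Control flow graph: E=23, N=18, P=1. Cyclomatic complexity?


Formula: V(G) = E - N + 2P
V(G) = 23 - 18 + 2*1
V(G) = 5 + 2
V(G) = 7

7


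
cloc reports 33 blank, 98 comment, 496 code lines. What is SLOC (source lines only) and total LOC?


Total LOC = blank + comment + code
Total LOC = 33 + 98 + 496 = 627
SLOC (source only) = code = 496

Total LOC: 627, SLOC: 496


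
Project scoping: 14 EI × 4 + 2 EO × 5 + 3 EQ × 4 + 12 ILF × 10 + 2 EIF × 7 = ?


UFP = EI*4 + EO*5 + EQ*4 + ILF*10 + EIF*7
UFP = 14*4 + 2*5 + 3*4 + 12*10 + 2*7
UFP = 56 + 10 + 12 + 120 + 14
UFP = 212

212


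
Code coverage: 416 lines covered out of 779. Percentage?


Coverage = covered / total * 100
Coverage = 416 / 779 * 100
Coverage = 53.4%

53.4%


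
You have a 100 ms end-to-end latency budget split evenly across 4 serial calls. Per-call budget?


Formula: per_stage = total_budget / stages
per_stage = 100 / 4
per_stage = 25.0 ms

25.0 ms


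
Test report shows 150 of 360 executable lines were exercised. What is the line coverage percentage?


Coverage = covered / total * 100
Coverage = 150 / 360 * 100
Coverage = 41.67%

41.67%


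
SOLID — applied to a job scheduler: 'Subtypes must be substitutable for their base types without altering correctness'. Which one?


This describes the Liskov Substitution Principle (LSP)

Liskov Substitution Principle (LSP)


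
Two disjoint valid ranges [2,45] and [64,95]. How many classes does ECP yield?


Valid ranges: [2,45] and [64,95]
Class 1: x < 2 — invalid
Class 2: 2 ≤ x ≤ 45 — valid
Class 3: 45 < x < 64 — invalid (gap between ranges)
Class 4: 64 ≤ x ≤ 95 — valid
Class 5: x > 95 — invalid
Total equivalence classes: 5

5 equivalence classes


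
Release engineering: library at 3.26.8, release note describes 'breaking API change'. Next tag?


Current: 3.26.8
Change category: 'breaking API change' → major bump
SemVer rule: major bump → increment MAJOR, reset MINOR and PATCH to 0
New: 4.0.0

4.0.0


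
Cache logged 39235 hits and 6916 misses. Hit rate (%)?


Formula: hit rate = hits / (hits + misses) * 100
hit rate = 39235 / (39235 + 6916) * 100
hit rate = 39235 / 46151 * 100
hit rate = 85.01%

85.01%


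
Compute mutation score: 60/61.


Mutation score = killed / total * 100
Mutation score = 60 / 61 * 100
Mutation score = 98.36%

98.36%


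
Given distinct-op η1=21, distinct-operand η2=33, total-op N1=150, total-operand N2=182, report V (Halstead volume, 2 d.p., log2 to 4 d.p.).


Formula: V = N * log2(η), where N = N1 + N2 and η = η1 + η2
η = 21 + 33 = 54
N = 150 + 182 = 332
log2(54) ≈ 5.7549
V = 332 * 5.7549 = 1910.63

1910.63


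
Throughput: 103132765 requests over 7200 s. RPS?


Formula: throughput = requests / seconds
throughput = 103132765 / 7200
throughput = 14324.0 requests/second

14324.0 requests/second


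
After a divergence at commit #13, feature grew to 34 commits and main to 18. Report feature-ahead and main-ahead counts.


Common ancestor: commit #13
feature commits after divergence: 34 - 13 = 21
main commits after divergence: 18 - 13 = 5
feature is 21 commits ahead of main
main is 5 commits ahead of feature

feature ahead: 21, main ahead: 5


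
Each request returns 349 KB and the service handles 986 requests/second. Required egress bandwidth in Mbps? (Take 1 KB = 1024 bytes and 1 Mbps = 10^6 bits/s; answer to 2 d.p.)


Formula: Mbps = payload_bytes * RPS * 8 / 1e6
Payload per request = 349 KB = 349 * 1024 = 357376 bytes
Total bytes/sec = 357376 * 986 = 352372736
Total bits/sec = 352372736 * 8 = 2818981888
Mbps = 2818981888 / 1e6 = 2818.98

2818.98 Mbps


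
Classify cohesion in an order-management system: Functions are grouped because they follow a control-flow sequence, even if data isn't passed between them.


Reasoning: Grouped by order of execution within a routine, not by data flow
Type: Procedural cohesion

Procedural cohesion


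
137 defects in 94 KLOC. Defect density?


Defect density = defects / KLOC
Defect density = 137 / 94
Defect density = 1.457 defects/KLOC

1.457 defects/KLOC


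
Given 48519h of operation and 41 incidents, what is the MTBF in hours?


Formula: MTBF = Total operating time / Number of failures
MTBF = 48519 / 41
MTBF = 1183.39 hours

1183.39 hours


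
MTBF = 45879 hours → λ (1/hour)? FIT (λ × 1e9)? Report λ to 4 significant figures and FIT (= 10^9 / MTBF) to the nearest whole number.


Formula: λ = 1 / MTBF; FIT = λ × 1e9 = 1e9 / MTBF
λ = 1 / 45879 ≈ 2.180e-05 failures/hour
FIT = 1e9 / 45879 ≈ 21796 failures per 1e9 hours (nearest whole number)

λ = 2.180e-05 /h, FIT = 21796


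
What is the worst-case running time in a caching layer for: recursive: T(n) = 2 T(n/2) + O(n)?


Reasoning: master theorem case 2 (merge-sort recurrence)
Complexity: O(n log n)

O(n log n)


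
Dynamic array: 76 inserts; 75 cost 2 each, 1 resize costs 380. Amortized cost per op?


Formula: Amortized cost = Total cost / Operations
Total cost = (75 * 2) + (1 * 380)
Total cost = 150 + 380 = 530
Amortized = 530 / 76 = 6.9737

6.9737


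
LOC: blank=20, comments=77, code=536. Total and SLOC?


Total LOC = blank + comment + code
Total LOC = 20 + 77 + 536 = 633
SLOC (source only) = code = 536

Total LOC: 633, SLOC: 536


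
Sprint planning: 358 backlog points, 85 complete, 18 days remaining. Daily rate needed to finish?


Formula: Required rate = Remaining points / Days left
Remaining = 358 - 85 = 273 points
Required rate = 273 / 18 = 15.17 points/day

15.17 points/day


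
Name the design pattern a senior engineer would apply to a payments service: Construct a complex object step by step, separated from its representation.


This matches the Builder pattern

Builder


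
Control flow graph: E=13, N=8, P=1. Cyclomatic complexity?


Formula: V(G) = E - N + 2P
V(G) = 13 - 8 + 2*1
V(G) = 5 + 2
V(G) = 7

7


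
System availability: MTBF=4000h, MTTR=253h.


Availability = MTBF / (MTBF + MTTR)
Availability = 4000 / (4000 + 253)
Availability = 4000 / 4253
Availability = 94.0513%

94.0513%


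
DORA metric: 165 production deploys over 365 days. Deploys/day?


Formula: deployments per day = releases / days
= 165 / 365
= 0.452 deploys/day
(equivalently, 3.16 deploys/week)

0.452 deploys/day


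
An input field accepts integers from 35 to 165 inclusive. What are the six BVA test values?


Range: [35, 165]
Boundaries: just below min, min, min+1, max-1, max, just above max
Values: [34, 35, 36, 164, 165, 166]

[34, 35, 36, 164, 165, 166]


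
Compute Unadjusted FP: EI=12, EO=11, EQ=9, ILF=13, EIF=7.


UFP = EI*4 + EO*5 + EQ*4 + ILF*10 + EIF*7
UFP = 12*4 + 11*5 + 9*4 + 13*10 + 7*7
UFP = 48 + 55 + 36 + 130 + 49
UFP = 318

318


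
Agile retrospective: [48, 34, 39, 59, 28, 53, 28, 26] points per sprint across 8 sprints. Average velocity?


Formula: Avg velocity = Total points / Number of sprints
Points: [48, 34, 39, 59, 28, 53, 28, 26]
Sum = 48 + 34 + 39 + 59 + 28 + 53 + 28 + 26 = 315
Avg velocity = 315 / 8 = 39.38 points/sprint

39.38 points/sprint


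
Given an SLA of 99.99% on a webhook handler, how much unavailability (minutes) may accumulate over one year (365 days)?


Formula: allowed downtime = period * (100 - SLA) / 100
Period (year (365 days)) = 525600 minutes
Unavailability fraction = (100 - 99.99) / 100
Allowed downtime = 525600 * (100 - 99.99) / 100
Allowed downtime = 52.56 minutes

52.56 minutes


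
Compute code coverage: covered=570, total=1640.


Coverage = covered / total * 100
Coverage = 570 / 1640 * 100
Coverage = 34.76%

34.76%


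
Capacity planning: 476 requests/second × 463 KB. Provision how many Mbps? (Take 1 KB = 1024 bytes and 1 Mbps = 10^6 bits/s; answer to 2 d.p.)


Formula: Mbps = payload_bytes * RPS * 8 / 1e6
Payload per request = 463 KB = 463 * 1024 = 474112 bytes
Total bytes/sec = 474112 * 476 = 225677312
Total bits/sec = 225677312 * 8 = 1805418496
Mbps = 1805418496 / 1e6 = 1805.42

1805.42 Mbps


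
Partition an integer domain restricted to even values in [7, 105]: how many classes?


Constraint: even integers in [7, 105]
Class 1: x < 7 — out-of-range invalid
Class 2: x in [7,105] but odd — wrong type invalid
Class 3: x in [7,105] and even — valid
Class 4: x > 105 — out-of-range invalid
Total equivalence classes: 4

4 equivalence classes


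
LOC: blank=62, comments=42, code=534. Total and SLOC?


Total LOC = blank + comment + code
Total LOC = 62 + 42 + 534 = 638
SLOC (source only) = code = 534

Total LOC: 638, SLOC: 534


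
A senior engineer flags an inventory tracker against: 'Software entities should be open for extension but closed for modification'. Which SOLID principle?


This describes the Open/Closed Principle (OCP)

Open/Closed Principle (OCP)


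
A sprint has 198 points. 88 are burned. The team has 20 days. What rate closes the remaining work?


Formula: Required rate = Remaining points / Days left
Remaining = 198 - 88 = 110 points
Required rate = 110 / 20 = 5.5 points/day

5.5 points/day


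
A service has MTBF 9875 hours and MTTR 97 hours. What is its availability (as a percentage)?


Availability = MTBF / (MTBF + MTTR)
Availability = 9875 / (9875 + 97)
Availability = 9875 / 9972
Availability = 99.0273%

99.0273%


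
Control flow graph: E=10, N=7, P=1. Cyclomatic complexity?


Formula: V(G) = E - N + 2P
V(G) = 10 - 7 + 2*1
V(G) = 3 + 2
V(G) = 5

5


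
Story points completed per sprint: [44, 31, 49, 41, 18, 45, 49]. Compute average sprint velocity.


Formula: Avg velocity = Total points / Number of sprints
Points: [44, 31, 49, 41, 18, 45, 49]
Sum = 44 + 31 + 49 + 41 + 18 + 45 + 49 = 277
Avg velocity = 277 / 7 = 39.57 points/sprint

39.57 points/sprint


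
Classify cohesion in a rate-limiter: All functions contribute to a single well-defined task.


Reasoning: Best: single purpose
Type: Functional cohesion

Functional cohesion


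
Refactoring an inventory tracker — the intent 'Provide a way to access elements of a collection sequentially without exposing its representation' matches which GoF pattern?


This matches the Iterator pattern

Iterator


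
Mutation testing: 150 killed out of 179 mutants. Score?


Mutation score = killed / total * 100
Mutation score = 150 / 179 * 100
Mutation score = 83.8%

83.8%


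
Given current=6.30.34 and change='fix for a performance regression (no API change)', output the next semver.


Current: 6.30.34
Change category: 'fix for a performance regression (no API change)' → patch bump
SemVer rule: patch bump → increment PATCH (MAJOR and MINOR unchanged)
New: 6.30.35

6.30.35


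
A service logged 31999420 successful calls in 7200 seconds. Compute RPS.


Formula: throughput = requests / seconds
throughput = 31999420 / 7200
throughput = 4444.36 requests/second

4444.36 requests/second


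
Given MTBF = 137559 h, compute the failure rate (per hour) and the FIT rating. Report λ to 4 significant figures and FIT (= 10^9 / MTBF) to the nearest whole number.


Formula: λ = 1 / MTBF; FIT = λ × 1e9 = 1e9 / MTBF
λ = 1 / 137559 ≈ 7.270e-06 failures/hour
FIT = 1e9 / 137559 ≈ 7270 failures per 1e9 hours (nearest whole number)

λ = 7.270e-06 /h, FIT = 7270


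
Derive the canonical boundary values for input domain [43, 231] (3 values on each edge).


Range: [43, 231]
Boundaries: just below min, min, min+1, max-1, max, just above max
Values: [42, 43, 44, 230, 231, 232]

[42, 43, 44, 230, 231, 232]


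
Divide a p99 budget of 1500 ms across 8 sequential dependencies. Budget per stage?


Formula: per_stage = total_budget / stages
per_stage = 1500 / 8
per_stage = 187.5 ms

187.5 ms


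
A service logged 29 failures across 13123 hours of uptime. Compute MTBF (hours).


Formula: MTBF = Total operating time / Number of failures
MTBF = 13123 / 29
MTBF = 452.52 hours

452.52 hours


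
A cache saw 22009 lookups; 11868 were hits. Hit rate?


Formula: hit rate = hits / (hits + misses) * 100
hit rate = 11868 / (11868 + 10141) * 100
hit rate = 11868 / 22009 * 100
hit rate = 53.92%

53.92%


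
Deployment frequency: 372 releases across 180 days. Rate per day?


Formula: deployments per day = releases / days
= 372 / 180
= 2.067 deploys/day
(equivalently, 14.47 deploys/week)

2.067 deploys/day


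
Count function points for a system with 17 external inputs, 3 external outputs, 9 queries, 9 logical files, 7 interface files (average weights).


UFP = EI*4 + EO*5 + EQ*4 + ILF*10 + EIF*7
UFP = 17*4 + 3*5 + 9*4 + 9*10 + 7*7
UFP = 68 + 15 + 36 + 90 + 49
UFP = 258

258


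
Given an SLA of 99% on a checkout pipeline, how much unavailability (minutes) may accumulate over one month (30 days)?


Formula: allowed downtime = period * (100 - SLA) / 100
Period (month (30 days)) = 43200 minutes
Unavailability fraction = (100 - 99.0) / 100
Allowed downtime = 43200 * (100 - 99.0) / 100
Allowed downtime = 432.0 minutes

432.0 minutes


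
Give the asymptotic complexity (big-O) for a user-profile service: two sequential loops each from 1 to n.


Reasoning: sequential dominates: O(n) + O(n) = O(n)
Complexity: O(n)

O(n)


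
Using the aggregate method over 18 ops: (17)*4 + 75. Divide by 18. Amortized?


Formula: Amortized cost = Total cost / Operations
Total cost = (17 * 4) + (1 * 75)
Total cost = 68 + 75 = 143
Amortized = 143 / 18 = 7.9444

7.9444


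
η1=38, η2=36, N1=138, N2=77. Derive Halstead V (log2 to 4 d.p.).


Formula: V = N * log2(η), where N = N1 + N2 and η = η1 + η2
η = 38 + 36 = 74
N = 138 + 77 = 215
log2(74) ≈ 6.2095
V = 215 * 6.2095 = 1335.04

1335.04


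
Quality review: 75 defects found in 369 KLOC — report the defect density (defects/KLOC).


Defect density = defects / KLOC
Defect density = 75 / 369
Defect density = 0.203 defects/KLOC

0.203 defects/KLOC


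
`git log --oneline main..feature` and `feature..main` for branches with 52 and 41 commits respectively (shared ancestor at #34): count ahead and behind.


Common ancestor: commit #34
feature commits after divergence: 52 - 34 = 18
main commits after divergence: 41 - 34 = 7
feature is 18 commits ahead of main
main is 7 commits ahead of feature

feature ahead: 18, main ahead: 7


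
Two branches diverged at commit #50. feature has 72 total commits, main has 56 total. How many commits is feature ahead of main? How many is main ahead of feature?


Common ancestor: commit #50
feature commits after divergence: 72 - 50 = 22
main commits after divergence: 56 - 50 = 6
feature is 22 commits ahead of main
main is 6 commits ahead of feature

feature ahead: 22, main ahead: 6


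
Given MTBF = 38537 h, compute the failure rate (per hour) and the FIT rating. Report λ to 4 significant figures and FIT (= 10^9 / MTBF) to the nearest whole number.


Formula: λ = 1 / MTBF; FIT = λ × 1e9 = 1e9 / MTBF
λ = 1 / 38537 ≈ 2.595e-05 failures/hour
FIT = 1e9 / 38537 ≈ 25949 failures per 1e9 hours (nearest whole number)

λ = 2.595e-05 /h, FIT = 25949


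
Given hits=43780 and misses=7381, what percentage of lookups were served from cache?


Formula: hit rate = hits / (hits + misses) * 100
hit rate = 43780 / (43780 + 7381) * 100
hit rate = 43780 / 51161 * 100
hit rate = 85.57%

85.57%


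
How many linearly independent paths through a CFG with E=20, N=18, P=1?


Formula: V(G) = E - N + 2P
V(G) = 20 - 18 + 2*1
V(G) = 2 + 2
V(G) = 4

4


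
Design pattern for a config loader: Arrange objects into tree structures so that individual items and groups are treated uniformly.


This matches the Composite pattern

Composite


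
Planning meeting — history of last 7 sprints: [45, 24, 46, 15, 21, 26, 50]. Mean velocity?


Formula: Avg velocity = Total points / Number of sprints
Points: [45, 24, 46, 15, 21, 26, 50]
Sum = 45 + 24 + 46 + 15 + 21 + 26 + 50 = 227
Avg velocity = 227 / 7 = 32.43 points/sprint

32.43 points/sprint


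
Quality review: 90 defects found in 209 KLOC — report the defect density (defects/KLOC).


Defect density = defects / KLOC
Defect density = 90 / 209
Defect density = 0.431 defects/KLOC

0.431 defects/KLOC


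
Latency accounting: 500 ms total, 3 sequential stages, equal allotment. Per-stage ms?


Formula: per_stage = total_budget / stages
per_stage = 500 / 3
per_stage = 166.67 ms

166.67 ms


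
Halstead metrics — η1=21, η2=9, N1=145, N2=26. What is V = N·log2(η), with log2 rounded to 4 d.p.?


Formula: V = N * log2(η), where N = N1 + N2 and η = η1 + η2
η = 21 + 9 = 30
N = 145 + 26 = 171
log2(30) ≈ 4.9069
V = 171 * 4.9069 = 839.08

839.08


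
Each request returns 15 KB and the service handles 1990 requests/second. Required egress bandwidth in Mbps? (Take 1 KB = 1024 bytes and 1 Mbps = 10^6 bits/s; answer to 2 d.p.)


Formula: Mbps = payload_bytes * RPS * 8 / 1e6
Payload per request = 15 KB = 15 * 1024 = 15360 bytes
Total bytes/sec = 15360 * 1990 = 30566400
Total bits/sec = 30566400 * 8 = 244531200
Mbps = 244531200 / 1e6 = 244.53

244.53 Mbps


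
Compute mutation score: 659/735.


Mutation score = killed / total * 100
Mutation score = 659 / 735 * 100
Mutation score = 89.66%

89.66%


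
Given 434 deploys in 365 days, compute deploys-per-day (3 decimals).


Formula: deployments per day = releases / days
= 434 / 365
= 1.189 deploys/day
(equivalently, 8.32 deploys/week)

1.189 deploys/day


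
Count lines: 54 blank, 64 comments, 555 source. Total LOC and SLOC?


Total LOC = blank + comment + code
Total LOC = 54 + 64 + 555 = 673
SLOC (source only) = code = 555

Total LOC: 673, SLOC: 555


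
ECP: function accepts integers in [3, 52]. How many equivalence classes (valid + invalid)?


Valid range: [3, 52]
Class 1: x < 3 — invalid
Class 2: 3 ≤ x ≤ 52 — valid
Class 3: x > 52 — invalid
Total equivalence classes: 3

3 equivalence classes


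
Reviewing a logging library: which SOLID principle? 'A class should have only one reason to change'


This describes the Single Responsibility Principle (SRP)

Single Responsibility Principle (SRP)


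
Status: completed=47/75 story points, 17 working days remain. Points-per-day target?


Formula: Required rate = Remaining points / Days left
Remaining = 75 - 47 = 28 points
Required rate = 28 / 17 = 1.65 points/day

1.65 points/day


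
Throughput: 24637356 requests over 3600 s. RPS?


Formula: throughput = requests / seconds
throughput = 24637356 / 3600
throughput = 6843.71 requests/second

6843.71 requests/second


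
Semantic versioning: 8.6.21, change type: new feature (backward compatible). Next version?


Current: 8.6.21
Change category: 'new feature (backward compatible)' → minor bump
SemVer rule: minor bump → increment MINOR, reset PATCH to 0 (MAJOR unchanged)
New: 8.7.0

8.7.0


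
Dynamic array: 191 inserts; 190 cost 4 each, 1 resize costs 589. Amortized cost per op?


Formula: Amortized cost = Total cost / Operations
Total cost = (190 * 4) + (1 * 589)
Total cost = 760 + 589 = 1349
Amortized = 1349 / 191 = 7.0628

7.0628


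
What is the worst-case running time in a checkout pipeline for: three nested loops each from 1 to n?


Reasoning: three levels of nesting over n
Complexity: O(n^3)

O(n^3)


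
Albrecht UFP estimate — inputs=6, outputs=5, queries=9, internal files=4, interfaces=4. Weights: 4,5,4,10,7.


UFP = EI*4 + EO*5 + EQ*4 + ILF*10 + EIF*7
UFP = 6*4 + 5*5 + 9*4 + 4*10 + 4*7
UFP = 24 + 25 + 36 + 40 + 28
UFP = 153

153


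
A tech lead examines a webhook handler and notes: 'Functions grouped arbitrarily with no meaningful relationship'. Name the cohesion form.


Reasoning: Worst: random grouping
Type: Coincidental cohesion

Coincidental cohesion


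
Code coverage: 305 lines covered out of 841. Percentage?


Coverage = covered / total * 100
Coverage = 305 / 841 * 100
Coverage = 36.27%

36.27%


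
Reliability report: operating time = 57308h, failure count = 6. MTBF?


Formula: MTBF = Total operating time / Number of failures
MTBF = 57308 / 6
MTBF = 9551.33 hours

9551.33 hours


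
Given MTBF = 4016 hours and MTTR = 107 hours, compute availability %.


Availability = MTBF / (MTBF + MTTR)
Availability = 4016 / (4016 + 107)
Availability = 4016 / 4123
Availability = 97.4048%

97.4048%


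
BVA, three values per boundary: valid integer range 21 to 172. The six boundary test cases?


Range: [21, 172]
Boundaries: just below min, min, min+1, max-1, max, just above max
Values: [20, 21, 22, 171, 172, 173]

[20, 21, 22, 171, 172, 173]


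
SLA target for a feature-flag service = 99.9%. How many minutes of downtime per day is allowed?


Formula: allowed downtime = period * (100 - SLA) / 100
Period (day) = 1440 minutes
Unavailability fraction = (100 - 99.9) / 100
Allowed downtime = 1440 * (100 - 99.9) / 100
Allowed downtime = 1.44 minutes

1.44 minutes


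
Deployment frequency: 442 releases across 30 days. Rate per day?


Formula: deployments per day = releases / days
= 442 / 30
= 14.733 deploys/day
(equivalently, 103.13 deploys/week)

14.733 deploys/day


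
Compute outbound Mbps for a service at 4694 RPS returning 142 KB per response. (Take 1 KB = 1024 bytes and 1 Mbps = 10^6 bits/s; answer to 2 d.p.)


Formula: Mbps = payload_bytes * RPS * 8 / 1e6
Payload per request = 142 KB = 142 * 1024 = 145408 bytes
Total bytes/sec = 145408 * 4694 = 682545152
Total bits/sec = 682545152 * 8 = 5460361216
Mbps = 5460361216 / 1e6 = 5460.36

5460.36 Mbps


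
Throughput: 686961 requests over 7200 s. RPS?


Formula: throughput = requests / seconds
throughput = 686961 / 7200
throughput = 95.41 requests/second

95.41 requests/second


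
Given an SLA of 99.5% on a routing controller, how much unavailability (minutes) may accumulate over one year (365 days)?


Formula: allowed downtime = period * (100 - SLA) / 100
Period (year (365 days)) = 525600 minutes
Unavailability fraction = (100 - 99.5) / 100
Allowed downtime = 525600 * (100 - 99.5) / 100
Allowed downtime = 2628.0 minutes

2628.0 minutes


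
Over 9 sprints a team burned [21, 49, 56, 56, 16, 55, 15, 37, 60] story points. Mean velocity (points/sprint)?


Formula: Avg velocity = Total points / Number of sprints
Points: [21, 49, 56, 56, 16, 55, 15, 37, 60]
Sum = 21 + 49 + 56 + 56 + 16 + 55 + 15 + 37 + 60 = 365
Avg velocity = 365 / 9 = 40.56 points/sprint

40.56 points/sprint


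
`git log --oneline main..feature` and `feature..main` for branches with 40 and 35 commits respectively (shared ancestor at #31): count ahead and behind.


Common ancestor: commit #31
feature commits after divergence: 40 - 31 = 9
main commits after divergence: 35 - 31 = 4
feature is 9 commits ahead of main
main is 4 commits ahead of feature

feature ahead: 9, main ahead: 4


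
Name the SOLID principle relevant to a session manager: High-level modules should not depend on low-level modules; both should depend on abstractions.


This describes the Dependency Inversion Principle (DIP)

Dependency Inversion Principle (DIP)


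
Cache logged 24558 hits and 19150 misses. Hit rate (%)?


Formula: hit rate = hits / (hits + misses) * 100
hit rate = 24558 / (24558 + 19150) * 100
hit rate = 24558 / 43708 * 100
hit rate = 56.19%

56.19%


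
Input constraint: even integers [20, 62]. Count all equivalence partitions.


Constraint: even integers in [20, 62]
Class 1: x < 20 — out-of-range invalid
Class 2: x in [20,62] but odd — wrong type invalid
Class 3: x in [20,62] and even — valid
Class 4: x > 62 — out-of-range invalid
Total equivalence classes: 4

4 equivalence classes


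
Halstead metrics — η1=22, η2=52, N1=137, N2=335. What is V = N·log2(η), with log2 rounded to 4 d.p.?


Formula: V = N * log2(η), where N = N1 + N2 and η = η1 + η2
η = 22 + 52 = 74
N = 137 + 335 = 472
log2(74) ≈ 6.2095
V = 472 * 6.2095 = 2930.88

2930.88


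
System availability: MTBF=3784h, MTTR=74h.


Availability = MTBF / (MTBF + MTTR)
Availability = 3784 / (3784 + 74)
Availability = 3784 / 3858
Availability = 98.0819%

98.0819%


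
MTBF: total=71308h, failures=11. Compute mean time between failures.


Formula: MTBF = Total operating time / Number of failures
MTBF = 71308 / 11
MTBF = 6482.55 hours

6482.55 hours


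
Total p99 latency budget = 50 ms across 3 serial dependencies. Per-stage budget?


Formula: per_stage = total_budget / stages
per_stage = 50 / 3
per_stage = 16.67 ms

16.67 ms


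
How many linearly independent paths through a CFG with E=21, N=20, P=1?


Formula: V(G) = E - N + 2P
V(G) = 21 - 20 + 2*1
V(G) = 1 + 2
V(G) = 3

3


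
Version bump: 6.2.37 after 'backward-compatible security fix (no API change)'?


Current: 6.2.37
Change category: 'backward-compatible security fix (no API change)' → patch bump
SemVer rule: patch bump → increment PATCH (MAJOR and MINOR unchanged)
New: 6.2.38

6.2.38


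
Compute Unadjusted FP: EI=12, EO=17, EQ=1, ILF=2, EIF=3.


UFP = EI*4 + EO*5 + EQ*4 + ILF*10 + EIF*7
UFP = 12*4 + 17*5 + 1*4 + 2*10 + 3*7
UFP = 48 + 85 + 4 + 20 + 21
UFP = 178

178


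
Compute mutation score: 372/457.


Mutation score = killed / total * 100
Mutation score = 372 / 457 * 100
Mutation score = 81.4%

81.4%


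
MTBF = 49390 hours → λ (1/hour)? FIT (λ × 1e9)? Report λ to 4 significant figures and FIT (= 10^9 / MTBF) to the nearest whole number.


Formula: λ = 1 / MTBF; FIT = λ × 1e9 = 1e9 / MTBF
λ = 1 / 49390 ≈ 2.025e-05 failures/hour
FIT = 1e9 / 49390 ≈ 20247 failures per 1e9 hours (nearest whole number)

λ = 2.025e-05 /h, FIT = 20247


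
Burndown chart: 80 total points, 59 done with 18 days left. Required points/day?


Formula: Required rate = Remaining points / Days left
Remaining = 80 - 59 = 21 points
Required rate = 21 / 18 = 1.17 points/day

1.17 points/day


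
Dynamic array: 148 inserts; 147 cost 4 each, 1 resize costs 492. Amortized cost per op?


Formula: Amortized cost = Total cost / Operations
Total cost = (147 * 4) + (1 * 492)
Total cost = 588 + 492 = 1080
Amortized = 1080 / 148 = 7.2973

7.2973


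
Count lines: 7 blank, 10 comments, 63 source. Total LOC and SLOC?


Total LOC = blank + comment + code
Total LOC = 7 + 10 + 63 = 80
SLOC (source only) = code = 63

Total LOC: 80, SLOC: 63


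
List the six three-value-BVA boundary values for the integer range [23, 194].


Range: [23, 194]
Boundaries: just below min, min, min+1, max-1, max, just above max
Values: [22, 23, 24, 193, 194, 195]

[22, 23, 24, 193, 194, 195]


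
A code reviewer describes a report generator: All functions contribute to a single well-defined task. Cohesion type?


Reasoning: Best: single purpose
Type: Functional cohesion

Functional cohesion


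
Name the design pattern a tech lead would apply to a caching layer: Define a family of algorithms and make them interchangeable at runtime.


This matches the Strategy pattern

Strategy


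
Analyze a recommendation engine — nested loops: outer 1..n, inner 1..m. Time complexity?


Reasoning: product of independent bounds
Complexity: O(n*m)

O(n*m)


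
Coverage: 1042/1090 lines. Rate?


Coverage = covered / total * 100
Coverage = 1042 / 1090 * 100
Coverage = 95.6%

95.6%


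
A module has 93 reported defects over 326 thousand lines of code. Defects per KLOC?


Defect density = defects / KLOC
Defect density = 93 / 326
Defect density = 0.285 defects/KLOC

0.285 defects/KLOC


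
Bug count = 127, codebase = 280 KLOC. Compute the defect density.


Defect density = defects / KLOC
Defect density = 127 / 280
Defect density = 0.454 defects/KLOC

0.454 defects/KLOC


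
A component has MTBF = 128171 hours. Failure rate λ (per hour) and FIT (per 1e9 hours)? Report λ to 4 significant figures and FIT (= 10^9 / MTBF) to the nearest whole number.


Formula: λ = 1 / MTBF; FIT = λ × 1e9 = 1e9 / MTBF
λ = 1 / 128171 ≈ 7.802e-06 failures/hour
FIT = 1e9 / 128171 ≈ 7802 failures per 1e9 hours (nearest whole number)

λ = 7.802e-06 /h, FIT = 7802


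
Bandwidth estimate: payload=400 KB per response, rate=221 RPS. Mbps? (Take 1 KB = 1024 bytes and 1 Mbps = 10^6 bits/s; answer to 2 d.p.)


Formula: Mbps = payload_bytes * RPS * 8 / 1e6
Payload per request = 400 KB = 400 * 1024 = 409600 bytes
Total bytes/sec = 409600 * 221 = 90521600
Total bits/sec = 90521600 * 8 = 724172800
Mbps = 724172800 / 1e6 = 724.17

724.17 Mbps


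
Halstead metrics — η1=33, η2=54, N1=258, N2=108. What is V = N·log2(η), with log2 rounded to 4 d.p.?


Formula: V = N * log2(η), where N = N1 + N2 and η = η1 + η2
η = 33 + 54 = 87
N = 258 + 108 = 366
log2(87) ≈ 6.4429
V = 366 * 6.4429 = 2358.10

2358.10


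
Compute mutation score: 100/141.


Mutation score = killed / total * 100
Mutation score = 100 / 141 * 100
Mutation score = 70.92%

70.92%


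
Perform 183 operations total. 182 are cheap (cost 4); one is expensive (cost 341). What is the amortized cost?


Formula: Amortized cost = Total cost / Operations
Total cost = (182 * 4) + (1 * 341)
Total cost = 728 + 341 = 1069
Amortized = 1069 / 183 = 5.8415

5.8415


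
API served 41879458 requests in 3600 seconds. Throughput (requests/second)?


Formula: throughput = requests / seconds
throughput = 41879458 / 3600
throughput = 11633.18 requests/second

11633.18 requests/second


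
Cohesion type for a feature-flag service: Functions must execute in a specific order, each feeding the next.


Reasoning: Output of one is input to next
Type: Sequential cohesion

Sequential cohesion


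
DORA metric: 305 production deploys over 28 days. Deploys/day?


Formula: deployments per day = releases / days
= 305 / 28
= 10.893 deploys/day
(equivalently, 76.25 deploys/week)

10.893 deploys/day


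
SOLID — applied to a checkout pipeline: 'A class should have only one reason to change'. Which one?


This describes the Single Responsibility Principle (SRP)

Single Responsibility Principle (SRP)


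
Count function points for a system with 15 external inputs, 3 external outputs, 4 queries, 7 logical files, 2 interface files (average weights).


UFP = EI*4 + EO*5 + EQ*4 + ILF*10 + EIF*7
UFP = 15*4 + 3*5 + 4*4 + 7*10 + 2*7
UFP = 60 + 15 + 16 + 70 + 14
UFP = 175

175


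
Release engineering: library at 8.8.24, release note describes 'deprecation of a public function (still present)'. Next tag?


Current: 8.8.24
Change category: 'deprecation of a public function (still present)' → minor bump
SemVer rule: minor bump → increment MINOR, reset PATCH to 0 (MAJOR unchanged)
New: 8.9.0

8.9.0


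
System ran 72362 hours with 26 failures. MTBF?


Formula: MTBF = Total operating time / Number of failures
MTBF = 72362 / 26
MTBF = 2783.15 hours

2783.15 hours


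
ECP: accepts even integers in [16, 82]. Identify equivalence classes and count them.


Constraint: even integers in [16, 82]
Class 1: x < 16 — out-of-range invalid
Class 2: x in [16,82] but odd — wrong type invalid
Class 3: x in [16,82] and even — valid
Class 4: x > 82 — out-of-range invalid
Total equivalence classes: 4

4 equivalence classes


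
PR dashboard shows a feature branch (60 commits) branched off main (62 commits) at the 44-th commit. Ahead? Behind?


Common ancestor: commit #44
feature commits after divergence: 60 - 44 = 16
main commits after divergence: 62 - 44 = 18
feature is 16 commits ahead of main
main is 18 commits ahead of feature

feature ahead: 16, main ahead: 18


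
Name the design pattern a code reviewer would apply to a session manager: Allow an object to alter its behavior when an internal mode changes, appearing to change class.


This matches the State pattern

State


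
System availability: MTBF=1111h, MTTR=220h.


Availability = MTBF / (MTBF + MTTR)
Availability = 1111 / (1111 + 220)
Availability = 1111 / 1331
Availability = 83.4711%

83.4711%


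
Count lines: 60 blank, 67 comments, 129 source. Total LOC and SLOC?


Total LOC = blank + comment + code
Total LOC = 60 + 67 + 129 = 256
SLOC (source only) = code = 129

Total LOC: 256, SLOC: 129


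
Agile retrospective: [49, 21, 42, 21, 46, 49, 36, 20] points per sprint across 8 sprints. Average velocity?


Formula: Avg velocity = Total points / Number of sprints
Points: [49, 21, 42, 21, 46, 49, 36, 20]
Sum = 49 + 21 + 42 + 21 + 46 + 49 + 36 + 20 = 284
Avg velocity = 284 / 8 = 35.5 points/sprint

35.5 points/sprint
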